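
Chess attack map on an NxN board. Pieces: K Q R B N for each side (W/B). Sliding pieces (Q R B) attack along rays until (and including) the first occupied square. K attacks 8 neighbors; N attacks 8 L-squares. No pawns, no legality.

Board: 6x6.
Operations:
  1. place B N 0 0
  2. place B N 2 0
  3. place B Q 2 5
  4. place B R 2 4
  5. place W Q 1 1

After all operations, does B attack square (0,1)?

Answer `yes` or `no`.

Op 1: place BN@(0,0)
Op 2: place BN@(2,0)
Op 3: place BQ@(2,5)
Op 4: place BR@(2,4)
Op 5: place WQ@(1,1)
Per-piece attacks for B:
  BN@(0,0): attacks (1,2) (2,1)
  BN@(2,0): attacks (3,2) (4,1) (1,2) (0,1)
  BR@(2,4): attacks (2,5) (2,3) (2,2) (2,1) (2,0) (3,4) (4,4) (5,4) (1,4) (0,4) [ray(0,1) blocked at (2,5); ray(0,-1) blocked at (2,0)]
  BQ@(2,5): attacks (2,4) (3,5) (4,5) (5,5) (1,5) (0,5) (3,4) (4,3) (5,2) (1,4) (0,3) [ray(0,-1) blocked at (2,4)]
B attacks (0,1): yes

Answer: yes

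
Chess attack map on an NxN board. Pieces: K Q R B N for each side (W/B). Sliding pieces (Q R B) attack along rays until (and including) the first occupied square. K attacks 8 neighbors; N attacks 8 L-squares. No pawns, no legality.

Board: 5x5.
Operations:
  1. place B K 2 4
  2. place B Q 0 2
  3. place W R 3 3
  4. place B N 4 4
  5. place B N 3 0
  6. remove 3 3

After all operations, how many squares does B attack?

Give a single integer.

Answer: 16

Derivation:
Op 1: place BK@(2,4)
Op 2: place BQ@(0,2)
Op 3: place WR@(3,3)
Op 4: place BN@(4,4)
Op 5: place BN@(3,0)
Op 6: remove (3,3)
Per-piece attacks for B:
  BQ@(0,2): attacks (0,3) (0,4) (0,1) (0,0) (1,2) (2,2) (3,2) (4,2) (1,3) (2,4) (1,1) (2,0) [ray(1,1) blocked at (2,4)]
  BK@(2,4): attacks (2,3) (3,4) (1,4) (3,3) (1,3)
  BN@(3,0): attacks (4,2) (2,2) (1,1)
  BN@(4,4): attacks (3,2) (2,3)
Union (16 distinct): (0,0) (0,1) (0,3) (0,4) (1,1) (1,2) (1,3) (1,4) (2,0) (2,2) (2,3) (2,4) (3,2) (3,3) (3,4) (4,2)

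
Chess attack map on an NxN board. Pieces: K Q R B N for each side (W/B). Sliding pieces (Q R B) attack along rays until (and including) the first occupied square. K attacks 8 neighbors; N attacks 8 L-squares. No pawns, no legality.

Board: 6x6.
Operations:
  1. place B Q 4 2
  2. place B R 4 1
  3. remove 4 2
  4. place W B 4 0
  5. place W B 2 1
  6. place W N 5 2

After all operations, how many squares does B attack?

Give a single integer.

Op 1: place BQ@(4,2)
Op 2: place BR@(4,1)
Op 3: remove (4,2)
Op 4: place WB@(4,0)
Op 5: place WB@(2,1)
Op 6: place WN@(5,2)
Per-piece attacks for B:
  BR@(4,1): attacks (4,2) (4,3) (4,4) (4,5) (4,0) (5,1) (3,1) (2,1) [ray(0,-1) blocked at (4,0); ray(-1,0) blocked at (2,1)]
Union (8 distinct): (2,1) (3,1) (4,0) (4,2) (4,3) (4,4) (4,5) (5,1)

Answer: 8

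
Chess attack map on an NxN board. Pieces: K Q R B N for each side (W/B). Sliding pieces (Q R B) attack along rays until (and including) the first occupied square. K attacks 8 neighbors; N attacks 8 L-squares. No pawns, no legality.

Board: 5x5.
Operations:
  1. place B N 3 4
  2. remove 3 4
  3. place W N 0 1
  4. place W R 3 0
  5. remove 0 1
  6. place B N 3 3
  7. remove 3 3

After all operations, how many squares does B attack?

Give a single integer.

Answer: 0

Derivation:
Op 1: place BN@(3,4)
Op 2: remove (3,4)
Op 3: place WN@(0,1)
Op 4: place WR@(3,0)
Op 5: remove (0,1)
Op 6: place BN@(3,3)
Op 7: remove (3,3)
Per-piece attacks for B:
Union (0 distinct): (none)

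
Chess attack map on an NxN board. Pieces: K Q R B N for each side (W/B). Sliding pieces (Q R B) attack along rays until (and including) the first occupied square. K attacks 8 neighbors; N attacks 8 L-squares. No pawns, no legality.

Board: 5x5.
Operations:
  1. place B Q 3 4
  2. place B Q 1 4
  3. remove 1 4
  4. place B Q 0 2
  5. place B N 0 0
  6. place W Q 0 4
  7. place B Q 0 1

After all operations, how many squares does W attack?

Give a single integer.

Answer: 9

Derivation:
Op 1: place BQ@(3,4)
Op 2: place BQ@(1,4)
Op 3: remove (1,4)
Op 4: place BQ@(0,2)
Op 5: place BN@(0,0)
Op 6: place WQ@(0,4)
Op 7: place BQ@(0,1)
Per-piece attacks for W:
  WQ@(0,4): attacks (0,3) (0,2) (1,4) (2,4) (3,4) (1,3) (2,2) (3,1) (4,0) [ray(0,-1) blocked at (0,2); ray(1,0) blocked at (3,4)]
Union (9 distinct): (0,2) (0,3) (1,3) (1,4) (2,2) (2,4) (3,1) (3,4) (4,0)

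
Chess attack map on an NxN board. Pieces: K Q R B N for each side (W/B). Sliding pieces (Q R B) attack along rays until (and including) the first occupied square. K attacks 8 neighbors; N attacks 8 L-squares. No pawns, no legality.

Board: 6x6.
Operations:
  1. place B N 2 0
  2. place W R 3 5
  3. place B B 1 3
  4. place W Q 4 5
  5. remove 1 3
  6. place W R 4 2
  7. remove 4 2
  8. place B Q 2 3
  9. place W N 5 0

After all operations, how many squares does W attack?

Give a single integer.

Op 1: place BN@(2,0)
Op 2: place WR@(3,5)
Op 3: place BB@(1,3)
Op 4: place WQ@(4,5)
Op 5: remove (1,3)
Op 6: place WR@(4,2)
Op 7: remove (4,2)
Op 8: place BQ@(2,3)
Op 9: place WN@(5,0)
Per-piece attacks for W:
  WR@(3,5): attacks (3,4) (3,3) (3,2) (3,1) (3,0) (4,5) (2,5) (1,5) (0,5) [ray(1,0) blocked at (4,5)]
  WQ@(4,5): attacks (4,4) (4,3) (4,2) (4,1) (4,0) (5,5) (3,5) (5,4) (3,4) (2,3) [ray(-1,0) blocked at (3,5); ray(-1,-1) blocked at (2,3)]
  WN@(5,0): attacks (4,2) (3,1)
Union (18 distinct): (0,5) (1,5) (2,3) (2,5) (3,0) (3,1) (3,2) (3,3) (3,4) (3,5) (4,0) (4,1) (4,2) (4,3) (4,4) (4,5) (5,4) (5,5)

Answer: 18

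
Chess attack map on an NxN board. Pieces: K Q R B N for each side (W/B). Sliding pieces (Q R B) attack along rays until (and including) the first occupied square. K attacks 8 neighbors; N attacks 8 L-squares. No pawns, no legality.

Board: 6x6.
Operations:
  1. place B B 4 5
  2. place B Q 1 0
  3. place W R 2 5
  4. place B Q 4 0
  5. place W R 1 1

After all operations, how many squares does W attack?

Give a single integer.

Answer: 17

Derivation:
Op 1: place BB@(4,5)
Op 2: place BQ@(1,0)
Op 3: place WR@(2,5)
Op 4: place BQ@(4,0)
Op 5: place WR@(1,1)
Per-piece attacks for W:
  WR@(1,1): attacks (1,2) (1,3) (1,4) (1,5) (1,0) (2,1) (3,1) (4,1) (5,1) (0,1) [ray(0,-1) blocked at (1,0)]
  WR@(2,5): attacks (2,4) (2,3) (2,2) (2,1) (2,0) (3,5) (4,5) (1,5) (0,5) [ray(1,0) blocked at (4,5)]
Union (17 distinct): (0,1) (0,5) (1,0) (1,2) (1,3) (1,4) (1,5) (2,0) (2,1) (2,2) (2,3) (2,4) (3,1) (3,5) (4,1) (4,5) (5,1)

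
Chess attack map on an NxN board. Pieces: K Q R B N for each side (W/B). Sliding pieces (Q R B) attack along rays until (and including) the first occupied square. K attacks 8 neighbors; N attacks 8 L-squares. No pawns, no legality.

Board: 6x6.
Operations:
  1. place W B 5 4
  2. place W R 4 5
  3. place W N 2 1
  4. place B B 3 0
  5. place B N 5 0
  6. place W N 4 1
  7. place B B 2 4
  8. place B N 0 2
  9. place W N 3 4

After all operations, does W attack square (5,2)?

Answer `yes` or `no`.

Op 1: place WB@(5,4)
Op 2: place WR@(4,5)
Op 3: place WN@(2,1)
Op 4: place BB@(3,0)
Op 5: place BN@(5,0)
Op 6: place WN@(4,1)
Op 7: place BB@(2,4)
Op 8: place BN@(0,2)
Op 9: place WN@(3,4)
Per-piece attacks for W:
  WN@(2,1): attacks (3,3) (4,2) (1,3) (0,2) (4,0) (0,0)
  WN@(3,4): attacks (5,5) (1,5) (4,2) (5,3) (2,2) (1,3)
  WN@(4,1): attacks (5,3) (3,3) (2,2) (2,0)
  WR@(4,5): attacks (4,4) (4,3) (4,2) (4,1) (5,5) (3,5) (2,5) (1,5) (0,5) [ray(0,-1) blocked at (4,1)]
  WB@(5,4): attacks (4,5) (4,3) (3,2) (2,1) [ray(-1,1) blocked at (4,5); ray(-1,-1) blocked at (2,1)]
W attacks (5,2): no

Answer: no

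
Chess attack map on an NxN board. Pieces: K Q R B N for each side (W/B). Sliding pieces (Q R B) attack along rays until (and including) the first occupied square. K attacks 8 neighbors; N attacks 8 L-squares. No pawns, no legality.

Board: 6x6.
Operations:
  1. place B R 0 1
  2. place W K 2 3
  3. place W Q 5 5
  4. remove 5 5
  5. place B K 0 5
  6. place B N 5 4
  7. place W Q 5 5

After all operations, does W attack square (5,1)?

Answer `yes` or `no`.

Answer: no

Derivation:
Op 1: place BR@(0,1)
Op 2: place WK@(2,3)
Op 3: place WQ@(5,5)
Op 4: remove (5,5)
Op 5: place BK@(0,5)
Op 6: place BN@(5,4)
Op 7: place WQ@(5,5)
Per-piece attacks for W:
  WK@(2,3): attacks (2,4) (2,2) (3,3) (1,3) (3,4) (3,2) (1,4) (1,2)
  WQ@(5,5): attacks (5,4) (4,5) (3,5) (2,5) (1,5) (0,5) (4,4) (3,3) (2,2) (1,1) (0,0) [ray(0,-1) blocked at (5,4); ray(-1,0) blocked at (0,5)]
W attacks (5,1): no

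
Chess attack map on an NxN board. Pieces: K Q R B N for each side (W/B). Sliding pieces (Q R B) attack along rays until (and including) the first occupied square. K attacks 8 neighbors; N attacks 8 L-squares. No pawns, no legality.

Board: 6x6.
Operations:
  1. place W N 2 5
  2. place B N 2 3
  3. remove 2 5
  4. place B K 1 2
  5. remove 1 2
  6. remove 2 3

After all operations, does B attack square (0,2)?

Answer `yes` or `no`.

Op 1: place WN@(2,5)
Op 2: place BN@(2,3)
Op 3: remove (2,5)
Op 4: place BK@(1,2)
Op 5: remove (1,2)
Op 6: remove (2,3)
Per-piece attacks for B:
B attacks (0,2): no

Answer: no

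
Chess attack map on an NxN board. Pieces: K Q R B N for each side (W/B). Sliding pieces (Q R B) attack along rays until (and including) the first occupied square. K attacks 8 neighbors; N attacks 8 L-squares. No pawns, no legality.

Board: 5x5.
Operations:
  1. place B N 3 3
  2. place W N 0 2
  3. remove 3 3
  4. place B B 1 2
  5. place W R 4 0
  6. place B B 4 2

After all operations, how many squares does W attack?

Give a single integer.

Op 1: place BN@(3,3)
Op 2: place WN@(0,2)
Op 3: remove (3,3)
Op 4: place BB@(1,2)
Op 5: place WR@(4,0)
Op 6: place BB@(4,2)
Per-piece attacks for W:
  WN@(0,2): attacks (1,4) (2,3) (1,0) (2,1)
  WR@(4,0): attacks (4,1) (4,2) (3,0) (2,0) (1,0) (0,0) [ray(0,1) blocked at (4,2)]
Union (9 distinct): (0,0) (1,0) (1,4) (2,0) (2,1) (2,3) (3,0) (4,1) (4,2)

Answer: 9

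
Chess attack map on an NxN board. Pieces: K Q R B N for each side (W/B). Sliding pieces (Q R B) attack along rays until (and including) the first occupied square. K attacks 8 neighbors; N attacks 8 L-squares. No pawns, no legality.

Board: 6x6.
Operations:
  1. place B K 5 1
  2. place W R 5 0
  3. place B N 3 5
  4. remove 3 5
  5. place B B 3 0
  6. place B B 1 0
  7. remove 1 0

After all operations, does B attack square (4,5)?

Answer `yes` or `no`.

Answer: no

Derivation:
Op 1: place BK@(5,1)
Op 2: place WR@(5,0)
Op 3: place BN@(3,5)
Op 4: remove (3,5)
Op 5: place BB@(3,0)
Op 6: place BB@(1,0)
Op 7: remove (1,0)
Per-piece attacks for B:
  BB@(3,0): attacks (4,1) (5,2) (2,1) (1,2) (0,3)
  BK@(5,1): attacks (5,2) (5,0) (4,1) (4,2) (4,0)
B attacks (4,5): no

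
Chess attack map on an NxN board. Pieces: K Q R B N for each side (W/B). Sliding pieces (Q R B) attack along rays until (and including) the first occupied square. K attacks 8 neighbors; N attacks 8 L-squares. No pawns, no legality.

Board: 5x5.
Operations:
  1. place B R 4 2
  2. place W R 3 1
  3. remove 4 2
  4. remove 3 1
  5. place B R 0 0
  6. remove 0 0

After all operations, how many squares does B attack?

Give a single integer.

Op 1: place BR@(4,2)
Op 2: place WR@(3,1)
Op 3: remove (4,2)
Op 4: remove (3,1)
Op 5: place BR@(0,0)
Op 6: remove (0,0)
Per-piece attacks for B:
Union (0 distinct): (none)

Answer: 0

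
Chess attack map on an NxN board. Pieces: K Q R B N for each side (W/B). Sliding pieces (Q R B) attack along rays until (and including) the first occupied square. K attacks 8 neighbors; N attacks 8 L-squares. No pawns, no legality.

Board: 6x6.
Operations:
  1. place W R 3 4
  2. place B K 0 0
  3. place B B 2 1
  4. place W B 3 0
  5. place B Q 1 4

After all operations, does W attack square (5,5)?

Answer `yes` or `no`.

Op 1: place WR@(3,4)
Op 2: place BK@(0,0)
Op 3: place BB@(2,1)
Op 4: place WB@(3,0)
Op 5: place BQ@(1,4)
Per-piece attacks for W:
  WB@(3,0): attacks (4,1) (5,2) (2,1) [ray(-1,1) blocked at (2,1)]
  WR@(3,4): attacks (3,5) (3,3) (3,2) (3,1) (3,0) (4,4) (5,4) (2,4) (1,4) [ray(0,-1) blocked at (3,0); ray(-1,0) blocked at (1,4)]
W attacks (5,5): no

Answer: no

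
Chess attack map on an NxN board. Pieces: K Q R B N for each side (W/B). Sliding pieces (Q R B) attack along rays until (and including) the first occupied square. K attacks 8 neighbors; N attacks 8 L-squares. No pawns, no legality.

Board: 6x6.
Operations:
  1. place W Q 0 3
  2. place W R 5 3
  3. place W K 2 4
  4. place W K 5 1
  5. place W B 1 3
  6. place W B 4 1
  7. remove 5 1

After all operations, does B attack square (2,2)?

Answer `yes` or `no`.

Answer: no

Derivation:
Op 1: place WQ@(0,3)
Op 2: place WR@(5,3)
Op 3: place WK@(2,4)
Op 4: place WK@(5,1)
Op 5: place WB@(1,3)
Op 6: place WB@(4,1)
Op 7: remove (5,1)
Per-piece attacks for B:
B attacks (2,2): no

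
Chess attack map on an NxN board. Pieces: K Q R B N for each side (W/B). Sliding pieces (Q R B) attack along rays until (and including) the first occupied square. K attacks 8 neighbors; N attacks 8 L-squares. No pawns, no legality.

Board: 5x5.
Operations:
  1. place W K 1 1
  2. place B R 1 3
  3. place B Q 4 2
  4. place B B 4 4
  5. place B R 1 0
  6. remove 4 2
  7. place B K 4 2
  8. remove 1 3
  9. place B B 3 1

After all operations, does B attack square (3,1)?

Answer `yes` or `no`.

Op 1: place WK@(1,1)
Op 2: place BR@(1,3)
Op 3: place BQ@(4,2)
Op 4: place BB@(4,4)
Op 5: place BR@(1,0)
Op 6: remove (4,2)
Op 7: place BK@(4,2)
Op 8: remove (1,3)
Op 9: place BB@(3,1)
Per-piece attacks for B:
  BR@(1,0): attacks (1,1) (2,0) (3,0) (4,0) (0,0) [ray(0,1) blocked at (1,1)]
  BB@(3,1): attacks (4,2) (4,0) (2,2) (1,3) (0,4) (2,0) [ray(1,1) blocked at (4,2)]
  BK@(4,2): attacks (4,3) (4,1) (3,2) (3,3) (3,1)
  BB@(4,4): attacks (3,3) (2,2) (1,1) [ray(-1,-1) blocked at (1,1)]
B attacks (3,1): yes

Answer: yes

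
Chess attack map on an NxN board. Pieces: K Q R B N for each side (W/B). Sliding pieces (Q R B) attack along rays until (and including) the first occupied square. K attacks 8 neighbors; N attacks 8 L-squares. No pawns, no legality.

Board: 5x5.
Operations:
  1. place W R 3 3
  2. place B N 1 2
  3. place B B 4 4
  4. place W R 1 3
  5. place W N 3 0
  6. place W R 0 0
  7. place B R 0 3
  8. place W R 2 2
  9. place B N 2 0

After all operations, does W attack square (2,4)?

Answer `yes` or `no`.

Answer: yes

Derivation:
Op 1: place WR@(3,3)
Op 2: place BN@(1,2)
Op 3: place BB@(4,4)
Op 4: place WR@(1,3)
Op 5: place WN@(3,0)
Op 6: place WR@(0,0)
Op 7: place BR@(0,3)
Op 8: place WR@(2,2)
Op 9: place BN@(2,0)
Per-piece attacks for W:
  WR@(0,0): attacks (0,1) (0,2) (0,3) (1,0) (2,0) [ray(0,1) blocked at (0,3); ray(1,0) blocked at (2,0)]
  WR@(1,3): attacks (1,4) (1,2) (2,3) (3,3) (0,3) [ray(0,-1) blocked at (1,2); ray(1,0) blocked at (3,3); ray(-1,0) blocked at (0,3)]
  WR@(2,2): attacks (2,3) (2,4) (2,1) (2,0) (3,2) (4,2) (1,2) [ray(0,-1) blocked at (2,0); ray(-1,0) blocked at (1,2)]
  WN@(3,0): attacks (4,2) (2,2) (1,1)
  WR@(3,3): attacks (3,4) (3,2) (3,1) (3,0) (4,3) (2,3) (1,3) [ray(0,-1) blocked at (3,0); ray(-1,0) blocked at (1,3)]
W attacks (2,4): yes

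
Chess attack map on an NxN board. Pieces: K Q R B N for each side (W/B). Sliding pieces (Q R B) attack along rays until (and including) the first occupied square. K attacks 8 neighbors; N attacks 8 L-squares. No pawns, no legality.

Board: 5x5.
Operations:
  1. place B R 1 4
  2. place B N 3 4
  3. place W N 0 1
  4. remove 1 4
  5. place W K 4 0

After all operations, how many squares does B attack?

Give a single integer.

Answer: 3

Derivation:
Op 1: place BR@(1,4)
Op 2: place BN@(3,4)
Op 3: place WN@(0,1)
Op 4: remove (1,4)
Op 5: place WK@(4,0)
Per-piece attacks for B:
  BN@(3,4): attacks (4,2) (2,2) (1,3)
Union (3 distinct): (1,3) (2,2) (4,2)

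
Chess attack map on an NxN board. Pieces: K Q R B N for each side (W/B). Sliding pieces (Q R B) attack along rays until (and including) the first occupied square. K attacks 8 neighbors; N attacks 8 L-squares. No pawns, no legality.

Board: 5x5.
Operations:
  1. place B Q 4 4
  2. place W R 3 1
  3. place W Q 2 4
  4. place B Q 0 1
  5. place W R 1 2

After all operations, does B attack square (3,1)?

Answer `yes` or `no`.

Op 1: place BQ@(4,4)
Op 2: place WR@(3,1)
Op 3: place WQ@(2,4)
Op 4: place BQ@(0,1)
Op 5: place WR@(1,2)
Per-piece attacks for B:
  BQ@(0,1): attacks (0,2) (0,3) (0,4) (0,0) (1,1) (2,1) (3,1) (1,2) (1,0) [ray(1,0) blocked at (3,1); ray(1,1) blocked at (1,2)]
  BQ@(4,4): attacks (4,3) (4,2) (4,1) (4,0) (3,4) (2,4) (3,3) (2,2) (1,1) (0,0) [ray(-1,0) blocked at (2,4)]
B attacks (3,1): yes

Answer: yes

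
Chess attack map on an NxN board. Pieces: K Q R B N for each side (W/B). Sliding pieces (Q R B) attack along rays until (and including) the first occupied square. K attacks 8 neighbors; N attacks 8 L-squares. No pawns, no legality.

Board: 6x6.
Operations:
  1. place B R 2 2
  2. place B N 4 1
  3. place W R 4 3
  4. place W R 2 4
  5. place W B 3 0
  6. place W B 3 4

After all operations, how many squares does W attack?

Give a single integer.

Answer: 18

Derivation:
Op 1: place BR@(2,2)
Op 2: place BN@(4,1)
Op 3: place WR@(4,3)
Op 4: place WR@(2,4)
Op 5: place WB@(3,0)
Op 6: place WB@(3,4)
Per-piece attacks for W:
  WR@(2,4): attacks (2,5) (2,3) (2,2) (3,4) (1,4) (0,4) [ray(0,-1) blocked at (2,2); ray(1,0) blocked at (3,4)]
  WB@(3,0): attacks (4,1) (2,1) (1,2) (0,3) [ray(1,1) blocked at (4,1)]
  WB@(3,4): attacks (4,5) (4,3) (2,5) (2,3) (1,2) (0,1) [ray(1,-1) blocked at (4,3)]
  WR@(4,3): attacks (4,4) (4,5) (4,2) (4,1) (5,3) (3,3) (2,3) (1,3) (0,3) [ray(0,-1) blocked at (4,1)]
Union (18 distinct): (0,1) (0,3) (0,4) (1,2) (1,3) (1,4) (2,1) (2,2) (2,3) (2,5) (3,3) (3,4) (4,1) (4,2) (4,3) (4,4) (4,5) (5,3)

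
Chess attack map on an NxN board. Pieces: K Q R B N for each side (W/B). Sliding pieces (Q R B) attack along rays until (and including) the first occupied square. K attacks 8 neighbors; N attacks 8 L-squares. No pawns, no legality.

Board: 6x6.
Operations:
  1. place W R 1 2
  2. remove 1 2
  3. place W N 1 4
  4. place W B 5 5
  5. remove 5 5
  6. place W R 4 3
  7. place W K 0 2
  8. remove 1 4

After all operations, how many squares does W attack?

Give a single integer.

Answer: 13

Derivation:
Op 1: place WR@(1,2)
Op 2: remove (1,2)
Op 3: place WN@(1,4)
Op 4: place WB@(5,5)
Op 5: remove (5,5)
Op 6: place WR@(4,3)
Op 7: place WK@(0,2)
Op 8: remove (1,4)
Per-piece attacks for W:
  WK@(0,2): attacks (0,3) (0,1) (1,2) (1,3) (1,1)
  WR@(4,3): attacks (4,4) (4,5) (4,2) (4,1) (4,0) (5,3) (3,3) (2,3) (1,3) (0,3)
Union (13 distinct): (0,1) (0,3) (1,1) (1,2) (1,3) (2,3) (3,3) (4,0) (4,1) (4,2) (4,4) (4,5) (5,3)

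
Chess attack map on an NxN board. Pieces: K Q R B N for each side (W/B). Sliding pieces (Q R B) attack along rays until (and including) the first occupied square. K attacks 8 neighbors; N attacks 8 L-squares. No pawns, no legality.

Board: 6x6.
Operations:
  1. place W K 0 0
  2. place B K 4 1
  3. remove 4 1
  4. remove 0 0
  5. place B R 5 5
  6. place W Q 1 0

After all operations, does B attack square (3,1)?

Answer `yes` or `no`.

Answer: no

Derivation:
Op 1: place WK@(0,0)
Op 2: place BK@(4,1)
Op 3: remove (4,1)
Op 4: remove (0,0)
Op 5: place BR@(5,5)
Op 6: place WQ@(1,0)
Per-piece attacks for B:
  BR@(5,5): attacks (5,4) (5,3) (5,2) (5,1) (5,0) (4,5) (3,5) (2,5) (1,5) (0,5)
B attacks (3,1): no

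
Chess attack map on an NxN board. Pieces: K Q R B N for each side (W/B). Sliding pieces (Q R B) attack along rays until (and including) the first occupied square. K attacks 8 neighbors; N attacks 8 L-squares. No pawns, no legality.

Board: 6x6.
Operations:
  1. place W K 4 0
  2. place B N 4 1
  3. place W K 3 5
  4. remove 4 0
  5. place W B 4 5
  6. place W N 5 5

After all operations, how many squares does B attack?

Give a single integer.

Answer: 4

Derivation:
Op 1: place WK@(4,0)
Op 2: place BN@(4,1)
Op 3: place WK@(3,5)
Op 4: remove (4,0)
Op 5: place WB@(4,5)
Op 6: place WN@(5,5)
Per-piece attacks for B:
  BN@(4,1): attacks (5,3) (3,3) (2,2) (2,0)
Union (4 distinct): (2,0) (2,2) (3,3) (5,3)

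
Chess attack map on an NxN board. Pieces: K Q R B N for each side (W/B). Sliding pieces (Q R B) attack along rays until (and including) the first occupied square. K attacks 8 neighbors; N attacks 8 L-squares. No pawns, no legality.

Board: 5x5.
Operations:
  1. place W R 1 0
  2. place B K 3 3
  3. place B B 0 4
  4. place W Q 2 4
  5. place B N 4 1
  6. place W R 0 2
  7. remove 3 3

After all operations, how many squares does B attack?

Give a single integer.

Answer: 6

Derivation:
Op 1: place WR@(1,0)
Op 2: place BK@(3,3)
Op 3: place BB@(0,4)
Op 4: place WQ@(2,4)
Op 5: place BN@(4,1)
Op 6: place WR@(0,2)
Op 7: remove (3,3)
Per-piece attacks for B:
  BB@(0,4): attacks (1,3) (2,2) (3,1) (4,0)
  BN@(4,1): attacks (3,3) (2,2) (2,0)
Union (6 distinct): (1,3) (2,0) (2,2) (3,1) (3,3) (4,0)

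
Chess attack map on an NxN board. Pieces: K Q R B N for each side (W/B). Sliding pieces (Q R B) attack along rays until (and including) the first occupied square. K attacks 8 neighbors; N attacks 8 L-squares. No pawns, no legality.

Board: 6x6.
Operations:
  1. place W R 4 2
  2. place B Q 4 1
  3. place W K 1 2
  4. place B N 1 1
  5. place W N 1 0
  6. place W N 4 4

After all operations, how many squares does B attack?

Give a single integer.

Answer: 14

Derivation:
Op 1: place WR@(4,2)
Op 2: place BQ@(4,1)
Op 3: place WK@(1,2)
Op 4: place BN@(1,1)
Op 5: place WN@(1,0)
Op 6: place WN@(4,4)
Per-piece attacks for B:
  BN@(1,1): attacks (2,3) (3,2) (0,3) (3,0)
  BQ@(4,1): attacks (4,2) (4,0) (5,1) (3,1) (2,1) (1,1) (5,2) (5,0) (3,2) (2,3) (1,4) (0,5) (3,0) [ray(0,1) blocked at (4,2); ray(-1,0) blocked at (1,1)]
Union (14 distinct): (0,3) (0,5) (1,1) (1,4) (2,1) (2,3) (3,0) (3,1) (3,2) (4,0) (4,2) (5,0) (5,1) (5,2)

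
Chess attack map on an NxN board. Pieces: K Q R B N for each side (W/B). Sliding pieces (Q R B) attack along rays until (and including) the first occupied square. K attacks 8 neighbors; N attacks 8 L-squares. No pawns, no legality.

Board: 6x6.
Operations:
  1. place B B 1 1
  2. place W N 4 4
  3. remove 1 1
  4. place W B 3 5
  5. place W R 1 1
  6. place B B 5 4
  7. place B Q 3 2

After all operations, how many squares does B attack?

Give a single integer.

Op 1: place BB@(1,1)
Op 2: place WN@(4,4)
Op 3: remove (1,1)
Op 4: place WB@(3,5)
Op 5: place WR@(1,1)
Op 6: place BB@(5,4)
Op 7: place BQ@(3,2)
Per-piece attacks for B:
  BQ@(3,2): attacks (3,3) (3,4) (3,5) (3,1) (3,0) (4,2) (5,2) (2,2) (1,2) (0,2) (4,3) (5,4) (4,1) (5,0) (2,3) (1,4) (0,5) (2,1) (1,0) [ray(0,1) blocked at (3,5); ray(1,1) blocked at (5,4)]
  BB@(5,4): attacks (4,5) (4,3) (3,2) [ray(-1,-1) blocked at (3,2)]
Union (21 distinct): (0,2) (0,5) (1,0) (1,2) (1,4) (2,1) (2,2) (2,3) (3,0) (3,1) (3,2) (3,3) (3,4) (3,5) (4,1) (4,2) (4,3) (4,5) (5,0) (5,2) (5,4)

Answer: 21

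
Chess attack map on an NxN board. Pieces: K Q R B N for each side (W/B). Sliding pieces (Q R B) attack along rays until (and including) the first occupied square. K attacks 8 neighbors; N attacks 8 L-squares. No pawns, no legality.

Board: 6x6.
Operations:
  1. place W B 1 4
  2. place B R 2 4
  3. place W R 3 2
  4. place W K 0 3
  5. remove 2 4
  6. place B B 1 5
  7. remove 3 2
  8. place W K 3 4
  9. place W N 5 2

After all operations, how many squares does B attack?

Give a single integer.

Answer: 5

Derivation:
Op 1: place WB@(1,4)
Op 2: place BR@(2,4)
Op 3: place WR@(3,2)
Op 4: place WK@(0,3)
Op 5: remove (2,4)
Op 6: place BB@(1,5)
Op 7: remove (3,2)
Op 8: place WK@(3,4)
Op 9: place WN@(5,2)
Per-piece attacks for B:
  BB@(1,5): attacks (2,4) (3,3) (4,2) (5,1) (0,4)
Union (5 distinct): (0,4) (2,4) (3,3) (4,2) (5,1)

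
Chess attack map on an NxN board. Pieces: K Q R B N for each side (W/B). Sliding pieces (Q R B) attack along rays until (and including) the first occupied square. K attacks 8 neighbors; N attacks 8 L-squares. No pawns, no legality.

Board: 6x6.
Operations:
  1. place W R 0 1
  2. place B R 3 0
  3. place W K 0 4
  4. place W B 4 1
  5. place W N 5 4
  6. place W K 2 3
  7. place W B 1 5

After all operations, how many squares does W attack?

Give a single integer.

Answer: 25

Derivation:
Op 1: place WR@(0,1)
Op 2: place BR@(3,0)
Op 3: place WK@(0,4)
Op 4: place WB@(4,1)
Op 5: place WN@(5,4)
Op 6: place WK@(2,3)
Op 7: place WB@(1,5)
Per-piece attacks for W:
  WR@(0,1): attacks (0,2) (0,3) (0,4) (0,0) (1,1) (2,1) (3,1) (4,1) [ray(0,1) blocked at (0,4); ray(1,0) blocked at (4,1)]
  WK@(0,4): attacks (0,5) (0,3) (1,4) (1,5) (1,3)
  WB@(1,5): attacks (2,4) (3,3) (4,2) (5,1) (0,4) [ray(-1,-1) blocked at (0,4)]
  WK@(2,3): attacks (2,4) (2,2) (3,3) (1,3) (3,4) (3,2) (1,4) (1,2)
  WB@(4,1): attacks (5,2) (5,0) (3,2) (2,3) (3,0) [ray(-1,1) blocked at (2,3); ray(-1,-1) blocked at (3,0)]
  WN@(5,4): attacks (3,5) (4,2) (3,3)
Union (25 distinct): (0,0) (0,2) (0,3) (0,4) (0,5) (1,1) (1,2) (1,3) (1,4) (1,5) (2,1) (2,2) (2,3) (2,4) (3,0) (3,1) (3,2) (3,3) (3,4) (3,5) (4,1) (4,2) (5,0) (5,1) (5,2)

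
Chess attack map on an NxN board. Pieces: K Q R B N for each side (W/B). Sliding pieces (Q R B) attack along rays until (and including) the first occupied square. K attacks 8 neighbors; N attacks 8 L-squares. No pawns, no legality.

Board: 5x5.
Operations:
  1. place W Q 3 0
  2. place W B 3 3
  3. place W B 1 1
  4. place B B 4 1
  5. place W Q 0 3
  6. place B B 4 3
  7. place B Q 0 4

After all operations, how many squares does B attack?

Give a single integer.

Op 1: place WQ@(3,0)
Op 2: place WB@(3,3)
Op 3: place WB@(1,1)
Op 4: place BB@(4,1)
Op 5: place WQ@(0,3)
Op 6: place BB@(4,3)
Op 7: place BQ@(0,4)
Per-piece attacks for B:
  BQ@(0,4): attacks (0,3) (1,4) (2,4) (3,4) (4,4) (1,3) (2,2) (3,1) (4,0) [ray(0,-1) blocked at (0,3)]
  BB@(4,1): attacks (3,2) (2,3) (1,4) (3,0) [ray(-1,-1) blocked at (3,0)]
  BB@(4,3): attacks (3,4) (3,2) (2,1) (1,0)
Union (14 distinct): (0,3) (1,0) (1,3) (1,4) (2,1) (2,2) (2,3) (2,4) (3,0) (3,1) (3,2) (3,4) (4,0) (4,4)

Answer: 14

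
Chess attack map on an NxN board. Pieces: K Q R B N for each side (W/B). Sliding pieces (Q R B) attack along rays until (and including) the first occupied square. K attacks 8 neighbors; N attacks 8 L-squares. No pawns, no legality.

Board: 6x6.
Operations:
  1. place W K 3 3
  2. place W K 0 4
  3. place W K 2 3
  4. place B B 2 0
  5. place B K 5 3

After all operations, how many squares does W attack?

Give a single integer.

Op 1: place WK@(3,3)
Op 2: place WK@(0,4)
Op 3: place WK@(2,3)
Op 4: place BB@(2,0)
Op 5: place BK@(5,3)
Per-piece attacks for W:
  WK@(0,4): attacks (0,5) (0,3) (1,4) (1,5) (1,3)
  WK@(2,3): attacks (2,4) (2,2) (3,3) (1,3) (3,4) (3,2) (1,4) (1,2)
  WK@(3,3): attacks (3,4) (3,2) (4,3) (2,3) (4,4) (4,2) (2,4) (2,2)
Union (15 distinct): (0,3) (0,5) (1,2) (1,3) (1,4) (1,5) (2,2) (2,3) (2,4) (3,2) (3,3) (3,4) (4,2) (4,3) (4,4)

Answer: 15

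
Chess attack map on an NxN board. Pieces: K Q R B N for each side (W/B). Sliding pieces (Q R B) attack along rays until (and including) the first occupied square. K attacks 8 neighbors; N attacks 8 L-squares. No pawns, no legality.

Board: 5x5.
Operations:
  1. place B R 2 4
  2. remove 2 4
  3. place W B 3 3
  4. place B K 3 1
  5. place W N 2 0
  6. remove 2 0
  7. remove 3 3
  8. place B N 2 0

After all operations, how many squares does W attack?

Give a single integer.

Op 1: place BR@(2,4)
Op 2: remove (2,4)
Op 3: place WB@(3,3)
Op 4: place BK@(3,1)
Op 5: place WN@(2,0)
Op 6: remove (2,0)
Op 7: remove (3,3)
Op 8: place BN@(2,0)
Per-piece attacks for W:
Union (0 distinct): (none)

Answer: 0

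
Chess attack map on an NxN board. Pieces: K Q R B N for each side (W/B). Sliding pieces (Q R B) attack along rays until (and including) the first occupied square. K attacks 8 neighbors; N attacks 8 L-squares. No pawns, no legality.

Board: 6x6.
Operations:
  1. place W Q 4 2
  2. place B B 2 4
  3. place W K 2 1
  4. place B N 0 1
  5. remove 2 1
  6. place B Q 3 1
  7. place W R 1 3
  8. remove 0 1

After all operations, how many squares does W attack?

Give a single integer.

Op 1: place WQ@(4,2)
Op 2: place BB@(2,4)
Op 3: place WK@(2,1)
Op 4: place BN@(0,1)
Op 5: remove (2,1)
Op 6: place BQ@(3,1)
Op 7: place WR@(1,3)
Op 8: remove (0,1)
Per-piece attacks for W:
  WR@(1,3): attacks (1,4) (1,5) (1,2) (1,1) (1,0) (2,3) (3,3) (4,3) (5,3) (0,3)
  WQ@(4,2): attacks (4,3) (4,4) (4,5) (4,1) (4,0) (5,2) (3,2) (2,2) (1,2) (0,2) (5,3) (5,1) (3,3) (2,4) (3,1) [ray(-1,1) blocked at (2,4); ray(-1,-1) blocked at (3,1)]
Union (21 distinct): (0,2) (0,3) (1,0) (1,1) (1,2) (1,4) (1,5) (2,2) (2,3) (2,4) (3,1) (3,2) (3,3) (4,0) (4,1) (4,3) (4,4) (4,5) (5,1) (5,2) (5,3)

Answer: 21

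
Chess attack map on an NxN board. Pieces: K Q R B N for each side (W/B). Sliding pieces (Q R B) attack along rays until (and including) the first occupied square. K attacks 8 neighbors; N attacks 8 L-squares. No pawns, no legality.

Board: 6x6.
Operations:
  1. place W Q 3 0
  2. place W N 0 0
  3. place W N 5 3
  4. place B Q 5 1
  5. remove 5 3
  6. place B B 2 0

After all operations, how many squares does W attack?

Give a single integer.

Answer: 13

Derivation:
Op 1: place WQ@(3,0)
Op 2: place WN@(0,0)
Op 3: place WN@(5,3)
Op 4: place BQ@(5,1)
Op 5: remove (5,3)
Op 6: place BB@(2,0)
Per-piece attacks for W:
  WN@(0,0): attacks (1,2) (2,1)
  WQ@(3,0): attacks (3,1) (3,2) (3,3) (3,4) (3,5) (4,0) (5,0) (2,0) (4,1) (5,2) (2,1) (1,2) (0,3) [ray(-1,0) blocked at (2,0)]
Union (13 distinct): (0,3) (1,2) (2,0) (2,1) (3,1) (3,2) (3,3) (3,4) (3,5) (4,0) (4,1) (5,0) (5,2)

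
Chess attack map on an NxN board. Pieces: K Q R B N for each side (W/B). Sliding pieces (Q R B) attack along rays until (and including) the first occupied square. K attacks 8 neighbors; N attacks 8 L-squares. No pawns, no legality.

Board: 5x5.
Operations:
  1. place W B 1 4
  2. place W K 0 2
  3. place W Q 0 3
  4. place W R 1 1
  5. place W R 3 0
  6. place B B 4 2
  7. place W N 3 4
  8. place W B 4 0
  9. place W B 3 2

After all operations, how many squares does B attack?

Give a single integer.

Answer: 4

Derivation:
Op 1: place WB@(1,4)
Op 2: place WK@(0,2)
Op 3: place WQ@(0,3)
Op 4: place WR@(1,1)
Op 5: place WR@(3,0)
Op 6: place BB@(4,2)
Op 7: place WN@(3,4)
Op 8: place WB@(4,0)
Op 9: place WB@(3,2)
Per-piece attacks for B:
  BB@(4,2): attacks (3,3) (2,4) (3,1) (2,0)
Union (4 distinct): (2,0) (2,4) (3,1) (3,3)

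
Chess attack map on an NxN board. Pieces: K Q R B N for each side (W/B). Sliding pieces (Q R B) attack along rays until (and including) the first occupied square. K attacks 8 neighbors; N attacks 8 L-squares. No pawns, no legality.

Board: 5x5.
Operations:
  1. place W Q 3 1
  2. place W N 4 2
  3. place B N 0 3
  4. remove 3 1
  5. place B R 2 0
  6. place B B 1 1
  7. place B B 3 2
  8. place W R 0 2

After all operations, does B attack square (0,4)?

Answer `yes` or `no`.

Answer: no

Derivation:
Op 1: place WQ@(3,1)
Op 2: place WN@(4,2)
Op 3: place BN@(0,3)
Op 4: remove (3,1)
Op 5: place BR@(2,0)
Op 6: place BB@(1,1)
Op 7: place BB@(3,2)
Op 8: place WR@(0,2)
Per-piece attacks for B:
  BN@(0,3): attacks (2,4) (1,1) (2,2)
  BB@(1,1): attacks (2,2) (3,3) (4,4) (2,0) (0,2) (0,0) [ray(1,-1) blocked at (2,0); ray(-1,1) blocked at (0,2)]
  BR@(2,0): attacks (2,1) (2,2) (2,3) (2,4) (3,0) (4,0) (1,0) (0,0)
  BB@(3,2): attacks (4,3) (4,1) (2,3) (1,4) (2,1) (1,0)
B attacks (0,4): no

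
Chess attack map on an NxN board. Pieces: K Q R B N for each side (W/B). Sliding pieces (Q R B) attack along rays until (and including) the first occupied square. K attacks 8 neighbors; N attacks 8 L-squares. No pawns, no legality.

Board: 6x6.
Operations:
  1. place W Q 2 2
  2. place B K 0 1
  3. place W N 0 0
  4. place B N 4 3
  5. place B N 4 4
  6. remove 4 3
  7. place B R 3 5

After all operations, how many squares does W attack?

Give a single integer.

Answer: 18

Derivation:
Op 1: place WQ@(2,2)
Op 2: place BK@(0,1)
Op 3: place WN@(0,0)
Op 4: place BN@(4,3)
Op 5: place BN@(4,4)
Op 6: remove (4,3)
Op 7: place BR@(3,5)
Per-piece attacks for W:
  WN@(0,0): attacks (1,2) (2,1)
  WQ@(2,2): attacks (2,3) (2,4) (2,5) (2,1) (2,0) (3,2) (4,2) (5,2) (1,2) (0,2) (3,3) (4,4) (3,1) (4,0) (1,3) (0,4) (1,1) (0,0) [ray(1,1) blocked at (4,4); ray(-1,-1) blocked at (0,0)]
Union (18 distinct): (0,0) (0,2) (0,4) (1,1) (1,2) (1,3) (2,0) (2,1) (2,3) (2,4) (2,5) (3,1) (3,2) (3,3) (4,0) (4,2) (4,4) (5,2)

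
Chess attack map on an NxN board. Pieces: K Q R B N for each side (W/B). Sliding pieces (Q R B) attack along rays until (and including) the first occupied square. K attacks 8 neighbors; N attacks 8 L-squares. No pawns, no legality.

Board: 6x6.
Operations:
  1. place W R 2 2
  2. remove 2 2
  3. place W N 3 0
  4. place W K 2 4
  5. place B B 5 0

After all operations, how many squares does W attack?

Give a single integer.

Answer: 12

Derivation:
Op 1: place WR@(2,2)
Op 2: remove (2,2)
Op 3: place WN@(3,0)
Op 4: place WK@(2,4)
Op 5: place BB@(5,0)
Per-piece attacks for W:
  WK@(2,4): attacks (2,5) (2,3) (3,4) (1,4) (3,5) (3,3) (1,5) (1,3)
  WN@(3,0): attacks (4,2) (5,1) (2,2) (1,1)
Union (12 distinct): (1,1) (1,3) (1,4) (1,5) (2,2) (2,3) (2,5) (3,3) (3,4) (3,5) (4,2) (5,1)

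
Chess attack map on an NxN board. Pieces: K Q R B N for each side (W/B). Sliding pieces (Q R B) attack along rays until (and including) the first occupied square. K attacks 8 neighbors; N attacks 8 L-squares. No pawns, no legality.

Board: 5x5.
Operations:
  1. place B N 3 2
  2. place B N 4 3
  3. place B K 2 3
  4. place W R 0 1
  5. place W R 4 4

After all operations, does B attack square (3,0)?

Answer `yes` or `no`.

Op 1: place BN@(3,2)
Op 2: place BN@(4,3)
Op 3: place BK@(2,3)
Op 4: place WR@(0,1)
Op 5: place WR@(4,4)
Per-piece attacks for B:
  BK@(2,3): attacks (2,4) (2,2) (3,3) (1,3) (3,4) (3,2) (1,4) (1,2)
  BN@(3,2): attacks (4,4) (2,4) (1,3) (4,0) (2,0) (1,1)
  BN@(4,3): attacks (2,4) (3,1) (2,2)
B attacks (3,0): no

Answer: no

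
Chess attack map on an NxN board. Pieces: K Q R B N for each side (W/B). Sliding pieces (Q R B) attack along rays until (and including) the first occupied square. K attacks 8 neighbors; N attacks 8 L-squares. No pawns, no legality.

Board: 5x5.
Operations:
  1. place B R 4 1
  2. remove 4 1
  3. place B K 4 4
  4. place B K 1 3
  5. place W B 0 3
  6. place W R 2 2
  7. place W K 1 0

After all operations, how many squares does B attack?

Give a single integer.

Op 1: place BR@(4,1)
Op 2: remove (4,1)
Op 3: place BK@(4,4)
Op 4: place BK@(1,3)
Op 5: place WB@(0,3)
Op 6: place WR@(2,2)
Op 7: place WK@(1,0)
Per-piece attacks for B:
  BK@(1,3): attacks (1,4) (1,2) (2,3) (0,3) (2,4) (2,2) (0,4) (0,2)
  BK@(4,4): attacks (4,3) (3,4) (3,3)
Union (11 distinct): (0,2) (0,3) (0,4) (1,2) (1,4) (2,2) (2,3) (2,4) (3,3) (3,4) (4,3)

Answer: 11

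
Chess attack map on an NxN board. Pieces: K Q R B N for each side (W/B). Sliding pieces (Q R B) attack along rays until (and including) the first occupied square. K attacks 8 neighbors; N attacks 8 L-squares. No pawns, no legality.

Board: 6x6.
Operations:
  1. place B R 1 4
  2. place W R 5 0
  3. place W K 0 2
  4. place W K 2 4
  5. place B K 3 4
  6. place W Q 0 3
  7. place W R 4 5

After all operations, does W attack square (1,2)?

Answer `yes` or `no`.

Answer: yes

Derivation:
Op 1: place BR@(1,4)
Op 2: place WR@(5,0)
Op 3: place WK@(0,2)
Op 4: place WK@(2,4)
Op 5: place BK@(3,4)
Op 6: place WQ@(0,3)
Op 7: place WR@(4,5)
Per-piece attacks for W:
  WK@(0,2): attacks (0,3) (0,1) (1,2) (1,3) (1,1)
  WQ@(0,3): attacks (0,4) (0,5) (0,2) (1,3) (2,3) (3,3) (4,3) (5,3) (1,4) (1,2) (2,1) (3,0) [ray(0,-1) blocked at (0,2); ray(1,1) blocked at (1,4)]
  WK@(2,4): attacks (2,5) (2,3) (3,4) (1,4) (3,5) (3,3) (1,5) (1,3)
  WR@(4,5): attacks (4,4) (4,3) (4,2) (4,1) (4,0) (5,5) (3,5) (2,5) (1,5) (0,5)
  WR@(5,0): attacks (5,1) (5,2) (5,3) (5,4) (5,5) (4,0) (3,0) (2,0) (1,0) (0,0)
W attacks (1,2): yes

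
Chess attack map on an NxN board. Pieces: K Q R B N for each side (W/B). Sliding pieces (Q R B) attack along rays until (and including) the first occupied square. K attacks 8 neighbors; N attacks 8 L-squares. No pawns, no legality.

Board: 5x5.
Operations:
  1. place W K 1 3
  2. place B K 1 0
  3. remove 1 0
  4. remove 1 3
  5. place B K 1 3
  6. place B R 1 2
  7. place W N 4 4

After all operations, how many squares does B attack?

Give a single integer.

Answer: 13

Derivation:
Op 1: place WK@(1,3)
Op 2: place BK@(1,0)
Op 3: remove (1,0)
Op 4: remove (1,3)
Op 5: place BK@(1,3)
Op 6: place BR@(1,2)
Op 7: place WN@(4,4)
Per-piece attacks for B:
  BR@(1,2): attacks (1,3) (1,1) (1,0) (2,2) (3,2) (4,2) (0,2) [ray(0,1) blocked at (1,3)]
  BK@(1,3): attacks (1,4) (1,2) (2,3) (0,3) (2,4) (2,2) (0,4) (0,2)
Union (13 distinct): (0,2) (0,3) (0,4) (1,0) (1,1) (1,2) (1,3) (1,4) (2,2) (2,3) (2,4) (3,2) (4,2)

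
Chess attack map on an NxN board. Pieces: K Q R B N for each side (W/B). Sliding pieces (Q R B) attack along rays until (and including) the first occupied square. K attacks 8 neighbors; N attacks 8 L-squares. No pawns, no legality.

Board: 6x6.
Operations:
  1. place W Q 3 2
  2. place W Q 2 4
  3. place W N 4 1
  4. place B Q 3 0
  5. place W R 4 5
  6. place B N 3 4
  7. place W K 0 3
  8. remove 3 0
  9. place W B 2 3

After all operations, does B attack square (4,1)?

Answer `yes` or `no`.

Op 1: place WQ@(3,2)
Op 2: place WQ@(2,4)
Op 3: place WN@(4,1)
Op 4: place BQ@(3,0)
Op 5: place WR@(4,5)
Op 6: place BN@(3,4)
Op 7: place WK@(0,3)
Op 8: remove (3,0)
Op 9: place WB@(2,3)
Per-piece attacks for B:
  BN@(3,4): attacks (5,5) (1,5) (4,2) (5,3) (2,2) (1,3)
B attacks (4,1): no

Answer: no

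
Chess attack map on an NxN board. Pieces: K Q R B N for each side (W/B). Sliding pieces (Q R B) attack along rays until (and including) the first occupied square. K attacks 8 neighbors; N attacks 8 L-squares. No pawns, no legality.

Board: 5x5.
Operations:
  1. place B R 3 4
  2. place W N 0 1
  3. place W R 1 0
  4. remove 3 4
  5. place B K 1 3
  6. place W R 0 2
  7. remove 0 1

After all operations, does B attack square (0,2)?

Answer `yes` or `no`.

Op 1: place BR@(3,4)
Op 2: place WN@(0,1)
Op 3: place WR@(1,0)
Op 4: remove (3,4)
Op 5: place BK@(1,3)
Op 6: place WR@(0,2)
Op 7: remove (0,1)
Per-piece attacks for B:
  BK@(1,3): attacks (1,4) (1,2) (2,3) (0,3) (2,4) (2,2) (0,4) (0,2)
B attacks (0,2): yes

Answer: yes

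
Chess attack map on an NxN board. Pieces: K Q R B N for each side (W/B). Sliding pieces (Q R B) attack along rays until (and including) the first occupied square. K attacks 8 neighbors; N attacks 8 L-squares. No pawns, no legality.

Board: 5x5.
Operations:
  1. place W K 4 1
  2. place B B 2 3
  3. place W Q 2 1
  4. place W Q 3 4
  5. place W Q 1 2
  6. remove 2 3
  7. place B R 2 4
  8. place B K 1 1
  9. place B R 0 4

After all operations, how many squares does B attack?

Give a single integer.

Answer: 14

Derivation:
Op 1: place WK@(4,1)
Op 2: place BB@(2,3)
Op 3: place WQ@(2,1)
Op 4: place WQ@(3,4)
Op 5: place WQ@(1,2)
Op 6: remove (2,3)
Op 7: place BR@(2,4)
Op 8: place BK@(1,1)
Op 9: place BR@(0,4)
Per-piece attacks for B:
  BR@(0,4): attacks (0,3) (0,2) (0,1) (0,0) (1,4) (2,4) [ray(1,0) blocked at (2,4)]
  BK@(1,1): attacks (1,2) (1,0) (2,1) (0,1) (2,2) (2,0) (0,2) (0,0)
  BR@(2,4): attacks (2,3) (2,2) (2,1) (3,4) (1,4) (0,4) [ray(0,-1) blocked at (2,1); ray(1,0) blocked at (3,4); ray(-1,0) blocked at (0,4)]
Union (14 distinct): (0,0) (0,1) (0,2) (0,3) (0,4) (1,0) (1,2) (1,4) (2,0) (2,1) (2,2) (2,3) (2,4) (3,4)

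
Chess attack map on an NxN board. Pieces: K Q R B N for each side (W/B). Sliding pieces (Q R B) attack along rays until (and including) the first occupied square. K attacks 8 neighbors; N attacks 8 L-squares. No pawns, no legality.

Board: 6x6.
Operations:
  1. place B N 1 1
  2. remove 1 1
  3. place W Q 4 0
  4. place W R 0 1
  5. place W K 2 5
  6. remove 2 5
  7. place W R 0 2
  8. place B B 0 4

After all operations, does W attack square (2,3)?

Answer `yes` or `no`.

Op 1: place BN@(1,1)
Op 2: remove (1,1)
Op 3: place WQ@(4,0)
Op 4: place WR@(0,1)
Op 5: place WK@(2,5)
Op 6: remove (2,5)
Op 7: place WR@(0,2)
Op 8: place BB@(0,4)
Per-piece attacks for W:
  WR@(0,1): attacks (0,2) (0,0) (1,1) (2,1) (3,1) (4,1) (5,1) [ray(0,1) blocked at (0,2)]
  WR@(0,2): attacks (0,3) (0,4) (0,1) (1,2) (2,2) (3,2) (4,2) (5,2) [ray(0,1) blocked at (0,4); ray(0,-1) blocked at (0,1)]
  WQ@(4,0): attacks (4,1) (4,2) (4,3) (4,4) (4,5) (5,0) (3,0) (2,0) (1,0) (0,0) (5,1) (3,1) (2,2) (1,3) (0,4) [ray(-1,1) blocked at (0,4)]
W attacks (2,3): no

Answer: no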